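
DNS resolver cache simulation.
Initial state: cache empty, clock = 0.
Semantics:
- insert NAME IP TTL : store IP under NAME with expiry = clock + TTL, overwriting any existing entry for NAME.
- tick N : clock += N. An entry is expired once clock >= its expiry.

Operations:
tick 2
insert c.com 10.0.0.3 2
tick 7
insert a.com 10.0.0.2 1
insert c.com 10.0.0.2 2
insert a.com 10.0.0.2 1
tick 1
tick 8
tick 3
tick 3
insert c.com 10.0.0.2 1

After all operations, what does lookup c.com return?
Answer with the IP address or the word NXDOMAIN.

Answer: 10.0.0.2

Derivation:
Op 1: tick 2 -> clock=2.
Op 2: insert c.com -> 10.0.0.3 (expiry=2+2=4). clock=2
Op 3: tick 7 -> clock=9. purged={c.com}
Op 4: insert a.com -> 10.0.0.2 (expiry=9+1=10). clock=9
Op 5: insert c.com -> 10.0.0.2 (expiry=9+2=11). clock=9
Op 6: insert a.com -> 10.0.0.2 (expiry=9+1=10). clock=9
Op 7: tick 1 -> clock=10. purged={a.com}
Op 8: tick 8 -> clock=18. purged={c.com}
Op 9: tick 3 -> clock=21.
Op 10: tick 3 -> clock=24.
Op 11: insert c.com -> 10.0.0.2 (expiry=24+1=25). clock=24
lookup c.com: present, ip=10.0.0.2 expiry=25 > clock=24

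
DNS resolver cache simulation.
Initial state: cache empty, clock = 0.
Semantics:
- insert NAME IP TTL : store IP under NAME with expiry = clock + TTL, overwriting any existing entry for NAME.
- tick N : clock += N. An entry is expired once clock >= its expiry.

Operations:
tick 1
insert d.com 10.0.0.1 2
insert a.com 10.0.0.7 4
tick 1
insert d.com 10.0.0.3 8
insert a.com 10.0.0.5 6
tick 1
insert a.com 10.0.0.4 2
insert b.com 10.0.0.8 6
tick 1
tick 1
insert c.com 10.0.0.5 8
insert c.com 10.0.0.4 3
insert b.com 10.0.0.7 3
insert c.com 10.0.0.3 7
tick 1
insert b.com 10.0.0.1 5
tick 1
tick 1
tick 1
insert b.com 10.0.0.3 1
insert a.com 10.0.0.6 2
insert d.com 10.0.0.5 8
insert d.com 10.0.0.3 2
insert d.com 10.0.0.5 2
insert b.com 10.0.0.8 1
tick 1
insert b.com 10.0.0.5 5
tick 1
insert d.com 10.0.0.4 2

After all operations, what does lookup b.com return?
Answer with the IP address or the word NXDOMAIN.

Op 1: tick 1 -> clock=1.
Op 2: insert d.com -> 10.0.0.1 (expiry=1+2=3). clock=1
Op 3: insert a.com -> 10.0.0.7 (expiry=1+4=5). clock=1
Op 4: tick 1 -> clock=2.
Op 5: insert d.com -> 10.0.0.3 (expiry=2+8=10). clock=2
Op 6: insert a.com -> 10.0.0.5 (expiry=2+6=8). clock=2
Op 7: tick 1 -> clock=3.
Op 8: insert a.com -> 10.0.0.4 (expiry=3+2=5). clock=3
Op 9: insert b.com -> 10.0.0.8 (expiry=3+6=9). clock=3
Op 10: tick 1 -> clock=4.
Op 11: tick 1 -> clock=5. purged={a.com}
Op 12: insert c.com -> 10.0.0.5 (expiry=5+8=13). clock=5
Op 13: insert c.com -> 10.0.0.4 (expiry=5+3=8). clock=5
Op 14: insert b.com -> 10.0.0.7 (expiry=5+3=8). clock=5
Op 15: insert c.com -> 10.0.0.3 (expiry=5+7=12). clock=5
Op 16: tick 1 -> clock=6.
Op 17: insert b.com -> 10.0.0.1 (expiry=6+5=11). clock=6
Op 18: tick 1 -> clock=7.
Op 19: tick 1 -> clock=8.
Op 20: tick 1 -> clock=9.
Op 21: insert b.com -> 10.0.0.3 (expiry=9+1=10). clock=9
Op 22: insert a.com -> 10.0.0.6 (expiry=9+2=11). clock=9
Op 23: insert d.com -> 10.0.0.5 (expiry=9+8=17). clock=9
Op 24: insert d.com -> 10.0.0.3 (expiry=9+2=11). clock=9
Op 25: insert d.com -> 10.0.0.5 (expiry=9+2=11). clock=9
Op 26: insert b.com -> 10.0.0.8 (expiry=9+1=10). clock=9
Op 27: tick 1 -> clock=10. purged={b.com}
Op 28: insert b.com -> 10.0.0.5 (expiry=10+5=15). clock=10
Op 29: tick 1 -> clock=11. purged={a.com,d.com}
Op 30: insert d.com -> 10.0.0.4 (expiry=11+2=13). clock=11
lookup b.com: present, ip=10.0.0.5 expiry=15 > clock=11

Answer: 10.0.0.5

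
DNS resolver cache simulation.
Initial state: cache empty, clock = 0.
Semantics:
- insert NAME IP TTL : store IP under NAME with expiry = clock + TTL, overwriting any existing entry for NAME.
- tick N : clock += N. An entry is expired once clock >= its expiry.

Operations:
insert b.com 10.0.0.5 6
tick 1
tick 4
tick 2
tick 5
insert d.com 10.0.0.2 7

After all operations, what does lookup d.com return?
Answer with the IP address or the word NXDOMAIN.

Op 1: insert b.com -> 10.0.0.5 (expiry=0+6=6). clock=0
Op 2: tick 1 -> clock=1.
Op 3: tick 4 -> clock=5.
Op 4: tick 2 -> clock=7. purged={b.com}
Op 5: tick 5 -> clock=12.
Op 6: insert d.com -> 10.0.0.2 (expiry=12+7=19). clock=12
lookup d.com: present, ip=10.0.0.2 expiry=19 > clock=12

Answer: 10.0.0.2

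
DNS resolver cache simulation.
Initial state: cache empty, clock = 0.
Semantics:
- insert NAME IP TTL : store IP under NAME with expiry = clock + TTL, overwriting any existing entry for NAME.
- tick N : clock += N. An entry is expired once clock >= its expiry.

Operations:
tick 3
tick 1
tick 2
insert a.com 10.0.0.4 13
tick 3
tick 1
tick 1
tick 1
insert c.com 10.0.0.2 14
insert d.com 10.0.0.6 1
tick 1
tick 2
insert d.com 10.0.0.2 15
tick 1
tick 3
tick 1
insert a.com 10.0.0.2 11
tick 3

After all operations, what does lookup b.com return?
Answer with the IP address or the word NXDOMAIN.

Op 1: tick 3 -> clock=3.
Op 2: tick 1 -> clock=4.
Op 3: tick 2 -> clock=6.
Op 4: insert a.com -> 10.0.0.4 (expiry=6+13=19). clock=6
Op 5: tick 3 -> clock=9.
Op 6: tick 1 -> clock=10.
Op 7: tick 1 -> clock=11.
Op 8: tick 1 -> clock=12.
Op 9: insert c.com -> 10.0.0.2 (expiry=12+14=26). clock=12
Op 10: insert d.com -> 10.0.0.6 (expiry=12+1=13). clock=12
Op 11: tick 1 -> clock=13. purged={d.com}
Op 12: tick 2 -> clock=15.
Op 13: insert d.com -> 10.0.0.2 (expiry=15+15=30). clock=15
Op 14: tick 1 -> clock=16.
Op 15: tick 3 -> clock=19. purged={a.com}
Op 16: tick 1 -> clock=20.
Op 17: insert a.com -> 10.0.0.2 (expiry=20+11=31). clock=20
Op 18: tick 3 -> clock=23.
lookup b.com: not in cache (expired or never inserted)

Answer: NXDOMAIN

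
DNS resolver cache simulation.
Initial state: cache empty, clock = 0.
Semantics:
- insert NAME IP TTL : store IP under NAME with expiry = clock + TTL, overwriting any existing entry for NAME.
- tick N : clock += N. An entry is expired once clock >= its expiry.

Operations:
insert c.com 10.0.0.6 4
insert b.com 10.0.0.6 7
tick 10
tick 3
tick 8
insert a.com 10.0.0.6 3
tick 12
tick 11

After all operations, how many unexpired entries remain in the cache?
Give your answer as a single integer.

Op 1: insert c.com -> 10.0.0.6 (expiry=0+4=4). clock=0
Op 2: insert b.com -> 10.0.0.6 (expiry=0+7=7). clock=0
Op 3: tick 10 -> clock=10. purged={b.com,c.com}
Op 4: tick 3 -> clock=13.
Op 5: tick 8 -> clock=21.
Op 6: insert a.com -> 10.0.0.6 (expiry=21+3=24). clock=21
Op 7: tick 12 -> clock=33. purged={a.com}
Op 8: tick 11 -> clock=44.
Final cache (unexpired): {} -> size=0

Answer: 0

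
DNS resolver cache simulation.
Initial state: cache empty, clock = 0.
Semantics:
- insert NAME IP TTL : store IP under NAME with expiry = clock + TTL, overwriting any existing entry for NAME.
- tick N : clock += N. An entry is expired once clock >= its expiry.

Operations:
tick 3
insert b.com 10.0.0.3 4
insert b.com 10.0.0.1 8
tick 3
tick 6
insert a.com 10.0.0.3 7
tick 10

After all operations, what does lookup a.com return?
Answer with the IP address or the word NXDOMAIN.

Answer: NXDOMAIN

Derivation:
Op 1: tick 3 -> clock=3.
Op 2: insert b.com -> 10.0.0.3 (expiry=3+4=7). clock=3
Op 3: insert b.com -> 10.0.0.1 (expiry=3+8=11). clock=3
Op 4: tick 3 -> clock=6.
Op 5: tick 6 -> clock=12. purged={b.com}
Op 6: insert a.com -> 10.0.0.3 (expiry=12+7=19). clock=12
Op 7: tick 10 -> clock=22. purged={a.com}
lookup a.com: not in cache (expired or never inserted)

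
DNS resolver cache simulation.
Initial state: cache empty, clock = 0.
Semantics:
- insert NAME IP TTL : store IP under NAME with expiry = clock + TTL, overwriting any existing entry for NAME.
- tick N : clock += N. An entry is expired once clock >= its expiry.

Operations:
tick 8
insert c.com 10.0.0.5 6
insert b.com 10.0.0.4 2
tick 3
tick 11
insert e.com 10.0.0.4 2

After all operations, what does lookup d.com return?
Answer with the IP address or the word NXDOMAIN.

Op 1: tick 8 -> clock=8.
Op 2: insert c.com -> 10.0.0.5 (expiry=8+6=14). clock=8
Op 3: insert b.com -> 10.0.0.4 (expiry=8+2=10). clock=8
Op 4: tick 3 -> clock=11. purged={b.com}
Op 5: tick 11 -> clock=22. purged={c.com}
Op 6: insert e.com -> 10.0.0.4 (expiry=22+2=24). clock=22
lookup d.com: not in cache (expired or never inserted)

Answer: NXDOMAIN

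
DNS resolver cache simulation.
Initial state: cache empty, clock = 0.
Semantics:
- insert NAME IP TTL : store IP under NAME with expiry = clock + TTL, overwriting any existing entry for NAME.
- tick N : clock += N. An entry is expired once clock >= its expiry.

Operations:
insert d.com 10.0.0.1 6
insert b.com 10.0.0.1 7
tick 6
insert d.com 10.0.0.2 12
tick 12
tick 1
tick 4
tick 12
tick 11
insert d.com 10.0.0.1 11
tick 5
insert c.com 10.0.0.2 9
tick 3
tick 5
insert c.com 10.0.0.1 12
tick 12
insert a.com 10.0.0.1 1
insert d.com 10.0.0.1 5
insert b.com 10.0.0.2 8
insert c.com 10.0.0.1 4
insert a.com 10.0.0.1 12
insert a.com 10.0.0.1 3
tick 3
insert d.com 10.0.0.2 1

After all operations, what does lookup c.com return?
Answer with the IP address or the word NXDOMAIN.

Answer: 10.0.0.1

Derivation:
Op 1: insert d.com -> 10.0.0.1 (expiry=0+6=6). clock=0
Op 2: insert b.com -> 10.0.0.1 (expiry=0+7=7). clock=0
Op 3: tick 6 -> clock=6. purged={d.com}
Op 4: insert d.com -> 10.0.0.2 (expiry=6+12=18). clock=6
Op 5: tick 12 -> clock=18. purged={b.com,d.com}
Op 6: tick 1 -> clock=19.
Op 7: tick 4 -> clock=23.
Op 8: tick 12 -> clock=35.
Op 9: tick 11 -> clock=46.
Op 10: insert d.com -> 10.0.0.1 (expiry=46+11=57). clock=46
Op 11: tick 5 -> clock=51.
Op 12: insert c.com -> 10.0.0.2 (expiry=51+9=60). clock=51
Op 13: tick 3 -> clock=54.
Op 14: tick 5 -> clock=59. purged={d.com}
Op 15: insert c.com -> 10.0.0.1 (expiry=59+12=71). clock=59
Op 16: tick 12 -> clock=71. purged={c.com}
Op 17: insert a.com -> 10.0.0.1 (expiry=71+1=72). clock=71
Op 18: insert d.com -> 10.0.0.1 (expiry=71+5=76). clock=71
Op 19: insert b.com -> 10.0.0.2 (expiry=71+8=79). clock=71
Op 20: insert c.com -> 10.0.0.1 (expiry=71+4=75). clock=71
Op 21: insert a.com -> 10.0.0.1 (expiry=71+12=83). clock=71
Op 22: insert a.com -> 10.0.0.1 (expiry=71+3=74). clock=71
Op 23: tick 3 -> clock=74. purged={a.com}
Op 24: insert d.com -> 10.0.0.2 (expiry=74+1=75). clock=74
lookup c.com: present, ip=10.0.0.1 expiry=75 > clock=74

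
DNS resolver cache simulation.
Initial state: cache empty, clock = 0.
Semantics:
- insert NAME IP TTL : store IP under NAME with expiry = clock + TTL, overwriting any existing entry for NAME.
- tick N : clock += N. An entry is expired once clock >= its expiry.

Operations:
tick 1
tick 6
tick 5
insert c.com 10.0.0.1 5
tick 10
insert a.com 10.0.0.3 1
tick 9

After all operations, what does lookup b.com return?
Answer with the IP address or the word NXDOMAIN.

Answer: NXDOMAIN

Derivation:
Op 1: tick 1 -> clock=1.
Op 2: tick 6 -> clock=7.
Op 3: tick 5 -> clock=12.
Op 4: insert c.com -> 10.0.0.1 (expiry=12+5=17). clock=12
Op 5: tick 10 -> clock=22. purged={c.com}
Op 6: insert a.com -> 10.0.0.3 (expiry=22+1=23). clock=22
Op 7: tick 9 -> clock=31. purged={a.com}
lookup b.com: not in cache (expired or never inserted)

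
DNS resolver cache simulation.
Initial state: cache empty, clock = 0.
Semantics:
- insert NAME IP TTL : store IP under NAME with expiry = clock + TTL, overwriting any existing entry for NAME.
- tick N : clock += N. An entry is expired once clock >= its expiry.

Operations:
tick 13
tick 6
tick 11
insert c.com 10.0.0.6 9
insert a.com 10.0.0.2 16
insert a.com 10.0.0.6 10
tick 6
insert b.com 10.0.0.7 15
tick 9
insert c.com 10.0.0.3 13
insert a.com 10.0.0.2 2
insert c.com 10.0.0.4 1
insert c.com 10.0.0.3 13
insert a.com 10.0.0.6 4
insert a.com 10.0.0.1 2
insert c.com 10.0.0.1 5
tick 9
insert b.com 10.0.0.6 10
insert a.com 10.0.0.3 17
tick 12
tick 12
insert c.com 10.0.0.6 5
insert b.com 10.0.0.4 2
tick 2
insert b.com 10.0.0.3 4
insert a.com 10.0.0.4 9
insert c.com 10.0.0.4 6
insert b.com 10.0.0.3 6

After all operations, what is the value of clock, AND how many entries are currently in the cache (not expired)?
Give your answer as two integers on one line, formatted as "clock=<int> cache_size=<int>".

Op 1: tick 13 -> clock=13.
Op 2: tick 6 -> clock=19.
Op 3: tick 11 -> clock=30.
Op 4: insert c.com -> 10.0.0.6 (expiry=30+9=39). clock=30
Op 5: insert a.com -> 10.0.0.2 (expiry=30+16=46). clock=30
Op 6: insert a.com -> 10.0.0.6 (expiry=30+10=40). clock=30
Op 7: tick 6 -> clock=36.
Op 8: insert b.com -> 10.0.0.7 (expiry=36+15=51). clock=36
Op 9: tick 9 -> clock=45. purged={a.com,c.com}
Op 10: insert c.com -> 10.0.0.3 (expiry=45+13=58). clock=45
Op 11: insert a.com -> 10.0.0.2 (expiry=45+2=47). clock=45
Op 12: insert c.com -> 10.0.0.4 (expiry=45+1=46). clock=45
Op 13: insert c.com -> 10.0.0.3 (expiry=45+13=58). clock=45
Op 14: insert a.com -> 10.0.0.6 (expiry=45+4=49). clock=45
Op 15: insert a.com -> 10.0.0.1 (expiry=45+2=47). clock=45
Op 16: insert c.com -> 10.0.0.1 (expiry=45+5=50). clock=45
Op 17: tick 9 -> clock=54. purged={a.com,b.com,c.com}
Op 18: insert b.com -> 10.0.0.6 (expiry=54+10=64). clock=54
Op 19: insert a.com -> 10.0.0.3 (expiry=54+17=71). clock=54
Op 20: tick 12 -> clock=66. purged={b.com}
Op 21: tick 12 -> clock=78. purged={a.com}
Op 22: insert c.com -> 10.0.0.6 (expiry=78+5=83). clock=78
Op 23: insert b.com -> 10.0.0.4 (expiry=78+2=80). clock=78
Op 24: tick 2 -> clock=80. purged={b.com}
Op 25: insert b.com -> 10.0.0.3 (expiry=80+4=84). clock=80
Op 26: insert a.com -> 10.0.0.4 (expiry=80+9=89). clock=80
Op 27: insert c.com -> 10.0.0.4 (expiry=80+6=86). clock=80
Op 28: insert b.com -> 10.0.0.3 (expiry=80+6=86). clock=80
Final clock = 80
Final cache (unexpired): {a.com,b.com,c.com} -> size=3

Answer: clock=80 cache_size=3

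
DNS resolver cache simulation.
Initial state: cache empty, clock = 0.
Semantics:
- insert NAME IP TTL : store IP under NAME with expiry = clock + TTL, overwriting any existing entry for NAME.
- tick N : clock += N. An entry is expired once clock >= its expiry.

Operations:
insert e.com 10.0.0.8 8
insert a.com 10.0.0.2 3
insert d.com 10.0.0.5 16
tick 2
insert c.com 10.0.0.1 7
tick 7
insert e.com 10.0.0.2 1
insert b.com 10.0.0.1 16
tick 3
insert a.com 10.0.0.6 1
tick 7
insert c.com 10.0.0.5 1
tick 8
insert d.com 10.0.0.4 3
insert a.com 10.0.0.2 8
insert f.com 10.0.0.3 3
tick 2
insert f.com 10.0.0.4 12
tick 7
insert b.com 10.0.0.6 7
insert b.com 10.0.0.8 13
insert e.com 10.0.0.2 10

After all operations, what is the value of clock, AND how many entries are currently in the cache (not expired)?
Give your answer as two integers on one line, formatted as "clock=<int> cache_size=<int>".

Answer: clock=36 cache_size=3

Derivation:
Op 1: insert e.com -> 10.0.0.8 (expiry=0+8=8). clock=0
Op 2: insert a.com -> 10.0.0.2 (expiry=0+3=3). clock=0
Op 3: insert d.com -> 10.0.0.5 (expiry=0+16=16). clock=0
Op 4: tick 2 -> clock=2.
Op 5: insert c.com -> 10.0.0.1 (expiry=2+7=9). clock=2
Op 6: tick 7 -> clock=9. purged={a.com,c.com,e.com}
Op 7: insert e.com -> 10.0.0.2 (expiry=9+1=10). clock=9
Op 8: insert b.com -> 10.0.0.1 (expiry=9+16=25). clock=9
Op 9: tick 3 -> clock=12. purged={e.com}
Op 10: insert a.com -> 10.0.0.6 (expiry=12+1=13). clock=12
Op 11: tick 7 -> clock=19. purged={a.com,d.com}
Op 12: insert c.com -> 10.0.0.5 (expiry=19+1=20). clock=19
Op 13: tick 8 -> clock=27. purged={b.com,c.com}
Op 14: insert d.com -> 10.0.0.4 (expiry=27+3=30). clock=27
Op 15: insert a.com -> 10.0.0.2 (expiry=27+8=35). clock=27
Op 16: insert f.com -> 10.0.0.3 (expiry=27+3=30). clock=27
Op 17: tick 2 -> clock=29.
Op 18: insert f.com -> 10.0.0.4 (expiry=29+12=41). clock=29
Op 19: tick 7 -> clock=36. purged={a.com,d.com}
Op 20: insert b.com -> 10.0.0.6 (expiry=36+7=43). clock=36
Op 21: insert b.com -> 10.0.0.8 (expiry=36+13=49). clock=36
Op 22: insert e.com -> 10.0.0.2 (expiry=36+10=46). clock=36
Final clock = 36
Final cache (unexpired): {b.com,e.com,f.com} -> size=3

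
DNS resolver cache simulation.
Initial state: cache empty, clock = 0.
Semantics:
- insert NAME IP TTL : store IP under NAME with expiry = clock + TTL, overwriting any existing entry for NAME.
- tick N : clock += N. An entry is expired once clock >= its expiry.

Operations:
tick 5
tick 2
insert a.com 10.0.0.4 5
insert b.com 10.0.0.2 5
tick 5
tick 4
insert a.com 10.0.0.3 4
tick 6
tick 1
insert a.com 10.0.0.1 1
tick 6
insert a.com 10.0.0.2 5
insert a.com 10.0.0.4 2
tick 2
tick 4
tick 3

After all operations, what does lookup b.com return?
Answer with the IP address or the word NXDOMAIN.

Answer: NXDOMAIN

Derivation:
Op 1: tick 5 -> clock=5.
Op 2: tick 2 -> clock=7.
Op 3: insert a.com -> 10.0.0.4 (expiry=7+5=12). clock=7
Op 4: insert b.com -> 10.0.0.2 (expiry=7+5=12). clock=7
Op 5: tick 5 -> clock=12. purged={a.com,b.com}
Op 6: tick 4 -> clock=16.
Op 7: insert a.com -> 10.0.0.3 (expiry=16+4=20). clock=16
Op 8: tick 6 -> clock=22. purged={a.com}
Op 9: tick 1 -> clock=23.
Op 10: insert a.com -> 10.0.0.1 (expiry=23+1=24). clock=23
Op 11: tick 6 -> clock=29. purged={a.com}
Op 12: insert a.com -> 10.0.0.2 (expiry=29+5=34). clock=29
Op 13: insert a.com -> 10.0.0.4 (expiry=29+2=31). clock=29
Op 14: tick 2 -> clock=31. purged={a.com}
Op 15: tick 4 -> clock=35.
Op 16: tick 3 -> clock=38.
lookup b.com: not in cache (expired or never inserted)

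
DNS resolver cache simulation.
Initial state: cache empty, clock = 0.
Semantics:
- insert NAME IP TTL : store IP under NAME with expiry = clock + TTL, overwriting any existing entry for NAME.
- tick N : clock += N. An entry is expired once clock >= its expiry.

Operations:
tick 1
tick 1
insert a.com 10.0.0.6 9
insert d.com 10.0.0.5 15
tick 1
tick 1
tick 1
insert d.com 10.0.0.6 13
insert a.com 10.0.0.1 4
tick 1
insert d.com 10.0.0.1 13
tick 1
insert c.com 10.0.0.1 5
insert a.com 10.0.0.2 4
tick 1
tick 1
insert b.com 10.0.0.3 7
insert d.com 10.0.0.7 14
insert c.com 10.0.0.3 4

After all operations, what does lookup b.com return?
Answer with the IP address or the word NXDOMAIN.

Answer: 10.0.0.3

Derivation:
Op 1: tick 1 -> clock=1.
Op 2: tick 1 -> clock=2.
Op 3: insert a.com -> 10.0.0.6 (expiry=2+9=11). clock=2
Op 4: insert d.com -> 10.0.0.5 (expiry=2+15=17). clock=2
Op 5: tick 1 -> clock=3.
Op 6: tick 1 -> clock=4.
Op 7: tick 1 -> clock=5.
Op 8: insert d.com -> 10.0.0.6 (expiry=5+13=18). clock=5
Op 9: insert a.com -> 10.0.0.1 (expiry=5+4=9). clock=5
Op 10: tick 1 -> clock=6.
Op 11: insert d.com -> 10.0.0.1 (expiry=6+13=19). clock=6
Op 12: tick 1 -> clock=7.
Op 13: insert c.com -> 10.0.0.1 (expiry=7+5=12). clock=7
Op 14: insert a.com -> 10.0.0.2 (expiry=7+4=11). clock=7
Op 15: tick 1 -> clock=8.
Op 16: tick 1 -> clock=9.
Op 17: insert b.com -> 10.0.0.3 (expiry=9+7=16). clock=9
Op 18: insert d.com -> 10.0.0.7 (expiry=9+14=23). clock=9
Op 19: insert c.com -> 10.0.0.3 (expiry=9+4=13). clock=9
lookup b.com: present, ip=10.0.0.3 expiry=16 > clock=9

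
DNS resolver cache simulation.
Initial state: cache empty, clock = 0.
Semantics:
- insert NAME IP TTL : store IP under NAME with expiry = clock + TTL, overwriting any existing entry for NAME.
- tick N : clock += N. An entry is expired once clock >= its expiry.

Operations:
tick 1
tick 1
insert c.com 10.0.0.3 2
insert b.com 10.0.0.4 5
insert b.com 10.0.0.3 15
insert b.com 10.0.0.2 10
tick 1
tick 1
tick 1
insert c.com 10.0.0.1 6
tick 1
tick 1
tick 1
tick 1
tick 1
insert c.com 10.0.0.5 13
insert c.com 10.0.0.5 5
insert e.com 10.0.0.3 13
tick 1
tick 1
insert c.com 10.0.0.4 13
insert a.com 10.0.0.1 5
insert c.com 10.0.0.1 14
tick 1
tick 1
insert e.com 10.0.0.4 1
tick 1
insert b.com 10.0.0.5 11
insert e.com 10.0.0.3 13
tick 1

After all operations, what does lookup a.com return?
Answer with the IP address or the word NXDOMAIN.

Op 1: tick 1 -> clock=1.
Op 2: tick 1 -> clock=2.
Op 3: insert c.com -> 10.0.0.3 (expiry=2+2=4). clock=2
Op 4: insert b.com -> 10.0.0.4 (expiry=2+5=7). clock=2
Op 5: insert b.com -> 10.0.0.3 (expiry=2+15=17). clock=2
Op 6: insert b.com -> 10.0.0.2 (expiry=2+10=12). clock=2
Op 7: tick 1 -> clock=3.
Op 8: tick 1 -> clock=4. purged={c.com}
Op 9: tick 1 -> clock=5.
Op 10: insert c.com -> 10.0.0.1 (expiry=5+6=11). clock=5
Op 11: tick 1 -> clock=6.
Op 12: tick 1 -> clock=7.
Op 13: tick 1 -> clock=8.
Op 14: tick 1 -> clock=9.
Op 15: tick 1 -> clock=10.
Op 16: insert c.com -> 10.0.0.5 (expiry=10+13=23). clock=10
Op 17: insert c.com -> 10.0.0.5 (expiry=10+5=15). clock=10
Op 18: insert e.com -> 10.0.0.3 (expiry=10+13=23). clock=10
Op 19: tick 1 -> clock=11.
Op 20: tick 1 -> clock=12. purged={b.com}
Op 21: insert c.com -> 10.0.0.4 (expiry=12+13=25). clock=12
Op 22: insert a.com -> 10.0.0.1 (expiry=12+5=17). clock=12
Op 23: insert c.com -> 10.0.0.1 (expiry=12+14=26). clock=12
Op 24: tick 1 -> clock=13.
Op 25: tick 1 -> clock=14.
Op 26: insert e.com -> 10.0.0.4 (expiry=14+1=15). clock=14
Op 27: tick 1 -> clock=15. purged={e.com}
Op 28: insert b.com -> 10.0.0.5 (expiry=15+11=26). clock=15
Op 29: insert e.com -> 10.0.0.3 (expiry=15+13=28). clock=15
Op 30: tick 1 -> clock=16.
lookup a.com: present, ip=10.0.0.1 expiry=17 > clock=16

Answer: 10.0.0.1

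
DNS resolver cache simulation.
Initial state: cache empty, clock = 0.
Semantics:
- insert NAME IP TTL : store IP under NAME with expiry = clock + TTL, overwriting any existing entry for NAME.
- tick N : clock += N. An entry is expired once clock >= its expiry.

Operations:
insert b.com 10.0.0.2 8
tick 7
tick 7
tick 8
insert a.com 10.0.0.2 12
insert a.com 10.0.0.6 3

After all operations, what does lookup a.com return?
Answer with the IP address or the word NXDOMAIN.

Answer: 10.0.0.6

Derivation:
Op 1: insert b.com -> 10.0.0.2 (expiry=0+8=8). clock=0
Op 2: tick 7 -> clock=7.
Op 3: tick 7 -> clock=14. purged={b.com}
Op 4: tick 8 -> clock=22.
Op 5: insert a.com -> 10.0.0.2 (expiry=22+12=34). clock=22
Op 6: insert a.com -> 10.0.0.6 (expiry=22+3=25). clock=22
lookup a.com: present, ip=10.0.0.6 expiry=25 > clock=22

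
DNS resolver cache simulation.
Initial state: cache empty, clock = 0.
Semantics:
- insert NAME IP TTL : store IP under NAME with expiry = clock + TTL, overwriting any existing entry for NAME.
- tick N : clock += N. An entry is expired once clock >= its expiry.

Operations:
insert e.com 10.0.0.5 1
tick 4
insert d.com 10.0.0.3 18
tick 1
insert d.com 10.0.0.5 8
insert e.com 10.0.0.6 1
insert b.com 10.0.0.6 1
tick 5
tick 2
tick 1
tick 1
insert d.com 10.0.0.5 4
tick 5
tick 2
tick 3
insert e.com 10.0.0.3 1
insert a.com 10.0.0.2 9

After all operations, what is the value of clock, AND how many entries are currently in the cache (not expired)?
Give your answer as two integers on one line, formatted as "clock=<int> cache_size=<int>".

Op 1: insert e.com -> 10.0.0.5 (expiry=0+1=1). clock=0
Op 2: tick 4 -> clock=4. purged={e.com}
Op 3: insert d.com -> 10.0.0.3 (expiry=4+18=22). clock=4
Op 4: tick 1 -> clock=5.
Op 5: insert d.com -> 10.0.0.5 (expiry=5+8=13). clock=5
Op 6: insert e.com -> 10.0.0.6 (expiry=5+1=6). clock=5
Op 7: insert b.com -> 10.0.0.6 (expiry=5+1=6). clock=5
Op 8: tick 5 -> clock=10. purged={b.com,e.com}
Op 9: tick 2 -> clock=12.
Op 10: tick 1 -> clock=13. purged={d.com}
Op 11: tick 1 -> clock=14.
Op 12: insert d.com -> 10.0.0.5 (expiry=14+4=18). clock=14
Op 13: tick 5 -> clock=19. purged={d.com}
Op 14: tick 2 -> clock=21.
Op 15: tick 3 -> clock=24.
Op 16: insert e.com -> 10.0.0.3 (expiry=24+1=25). clock=24
Op 17: insert a.com -> 10.0.0.2 (expiry=24+9=33). clock=24
Final clock = 24
Final cache (unexpired): {a.com,e.com} -> size=2

Answer: clock=24 cache_size=2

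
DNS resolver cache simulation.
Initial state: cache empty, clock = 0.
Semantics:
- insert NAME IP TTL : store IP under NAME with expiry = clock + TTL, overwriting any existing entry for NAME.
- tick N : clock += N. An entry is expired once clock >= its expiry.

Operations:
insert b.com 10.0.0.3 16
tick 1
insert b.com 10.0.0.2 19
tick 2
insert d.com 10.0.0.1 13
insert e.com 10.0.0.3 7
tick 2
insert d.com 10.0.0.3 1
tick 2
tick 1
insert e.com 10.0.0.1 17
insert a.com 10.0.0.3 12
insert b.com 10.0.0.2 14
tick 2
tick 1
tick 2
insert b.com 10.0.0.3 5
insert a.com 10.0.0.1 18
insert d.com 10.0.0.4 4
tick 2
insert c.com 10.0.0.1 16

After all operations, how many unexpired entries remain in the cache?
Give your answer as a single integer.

Op 1: insert b.com -> 10.0.0.3 (expiry=0+16=16). clock=0
Op 2: tick 1 -> clock=1.
Op 3: insert b.com -> 10.0.0.2 (expiry=1+19=20). clock=1
Op 4: tick 2 -> clock=3.
Op 5: insert d.com -> 10.0.0.1 (expiry=3+13=16). clock=3
Op 6: insert e.com -> 10.0.0.3 (expiry=3+7=10). clock=3
Op 7: tick 2 -> clock=5.
Op 8: insert d.com -> 10.0.0.3 (expiry=5+1=6). clock=5
Op 9: tick 2 -> clock=7. purged={d.com}
Op 10: tick 1 -> clock=8.
Op 11: insert e.com -> 10.0.0.1 (expiry=8+17=25). clock=8
Op 12: insert a.com -> 10.0.0.3 (expiry=8+12=20). clock=8
Op 13: insert b.com -> 10.0.0.2 (expiry=8+14=22). clock=8
Op 14: tick 2 -> clock=10.
Op 15: tick 1 -> clock=11.
Op 16: tick 2 -> clock=13.
Op 17: insert b.com -> 10.0.0.3 (expiry=13+5=18). clock=13
Op 18: insert a.com -> 10.0.0.1 (expiry=13+18=31). clock=13
Op 19: insert d.com -> 10.0.0.4 (expiry=13+4=17). clock=13
Op 20: tick 2 -> clock=15.
Op 21: insert c.com -> 10.0.0.1 (expiry=15+16=31). clock=15
Final cache (unexpired): {a.com,b.com,c.com,d.com,e.com} -> size=5

Answer: 5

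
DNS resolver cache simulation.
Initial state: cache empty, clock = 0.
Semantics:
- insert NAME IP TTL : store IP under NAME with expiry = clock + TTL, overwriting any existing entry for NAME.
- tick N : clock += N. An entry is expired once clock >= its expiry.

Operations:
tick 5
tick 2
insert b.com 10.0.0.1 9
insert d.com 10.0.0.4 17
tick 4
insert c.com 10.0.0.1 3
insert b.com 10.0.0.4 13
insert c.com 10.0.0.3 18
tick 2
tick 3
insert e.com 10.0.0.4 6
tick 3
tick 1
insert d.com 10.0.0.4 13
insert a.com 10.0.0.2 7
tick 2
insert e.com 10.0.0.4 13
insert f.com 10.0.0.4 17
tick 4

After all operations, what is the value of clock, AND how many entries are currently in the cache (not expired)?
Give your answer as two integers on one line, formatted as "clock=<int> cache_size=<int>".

Op 1: tick 5 -> clock=5.
Op 2: tick 2 -> clock=7.
Op 3: insert b.com -> 10.0.0.1 (expiry=7+9=16). clock=7
Op 4: insert d.com -> 10.0.0.4 (expiry=7+17=24). clock=7
Op 5: tick 4 -> clock=11.
Op 6: insert c.com -> 10.0.0.1 (expiry=11+3=14). clock=11
Op 7: insert b.com -> 10.0.0.4 (expiry=11+13=24). clock=11
Op 8: insert c.com -> 10.0.0.3 (expiry=11+18=29). clock=11
Op 9: tick 2 -> clock=13.
Op 10: tick 3 -> clock=16.
Op 11: insert e.com -> 10.0.0.4 (expiry=16+6=22). clock=16
Op 12: tick 3 -> clock=19.
Op 13: tick 1 -> clock=20.
Op 14: insert d.com -> 10.0.0.4 (expiry=20+13=33). clock=20
Op 15: insert a.com -> 10.0.0.2 (expiry=20+7=27). clock=20
Op 16: tick 2 -> clock=22. purged={e.com}
Op 17: insert e.com -> 10.0.0.4 (expiry=22+13=35). clock=22
Op 18: insert f.com -> 10.0.0.4 (expiry=22+17=39). clock=22
Op 19: tick 4 -> clock=26. purged={b.com}
Final clock = 26
Final cache (unexpired): {a.com,c.com,d.com,e.com,f.com} -> size=5

Answer: clock=26 cache_size=5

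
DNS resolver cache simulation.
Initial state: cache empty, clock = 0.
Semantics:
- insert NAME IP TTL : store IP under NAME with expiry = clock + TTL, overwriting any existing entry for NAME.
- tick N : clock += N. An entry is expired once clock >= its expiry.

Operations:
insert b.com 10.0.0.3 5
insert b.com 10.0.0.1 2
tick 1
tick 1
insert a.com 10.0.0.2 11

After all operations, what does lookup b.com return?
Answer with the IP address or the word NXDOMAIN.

Op 1: insert b.com -> 10.0.0.3 (expiry=0+5=5). clock=0
Op 2: insert b.com -> 10.0.0.1 (expiry=0+2=2). clock=0
Op 3: tick 1 -> clock=1.
Op 4: tick 1 -> clock=2. purged={b.com}
Op 5: insert a.com -> 10.0.0.2 (expiry=2+11=13). clock=2
lookup b.com: not in cache (expired or never inserted)

Answer: NXDOMAIN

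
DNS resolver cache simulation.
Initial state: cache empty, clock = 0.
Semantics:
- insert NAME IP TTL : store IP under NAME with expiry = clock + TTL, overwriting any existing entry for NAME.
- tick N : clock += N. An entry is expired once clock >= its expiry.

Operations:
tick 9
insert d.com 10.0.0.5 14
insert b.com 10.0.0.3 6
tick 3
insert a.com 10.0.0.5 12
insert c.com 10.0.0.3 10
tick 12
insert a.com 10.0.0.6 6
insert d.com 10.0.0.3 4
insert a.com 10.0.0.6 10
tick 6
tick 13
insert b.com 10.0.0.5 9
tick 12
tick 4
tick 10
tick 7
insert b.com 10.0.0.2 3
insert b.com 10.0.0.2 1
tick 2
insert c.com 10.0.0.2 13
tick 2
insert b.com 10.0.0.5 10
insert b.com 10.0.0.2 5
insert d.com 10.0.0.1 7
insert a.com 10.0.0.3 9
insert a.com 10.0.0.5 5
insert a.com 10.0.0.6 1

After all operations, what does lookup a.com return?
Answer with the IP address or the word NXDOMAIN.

Answer: 10.0.0.6

Derivation:
Op 1: tick 9 -> clock=9.
Op 2: insert d.com -> 10.0.0.5 (expiry=9+14=23). clock=9
Op 3: insert b.com -> 10.0.0.3 (expiry=9+6=15). clock=9
Op 4: tick 3 -> clock=12.
Op 5: insert a.com -> 10.0.0.5 (expiry=12+12=24). clock=12
Op 6: insert c.com -> 10.0.0.3 (expiry=12+10=22). clock=12
Op 7: tick 12 -> clock=24. purged={a.com,b.com,c.com,d.com}
Op 8: insert a.com -> 10.0.0.6 (expiry=24+6=30). clock=24
Op 9: insert d.com -> 10.0.0.3 (expiry=24+4=28). clock=24
Op 10: insert a.com -> 10.0.0.6 (expiry=24+10=34). clock=24
Op 11: tick 6 -> clock=30. purged={d.com}
Op 12: tick 13 -> clock=43. purged={a.com}
Op 13: insert b.com -> 10.0.0.5 (expiry=43+9=52). clock=43
Op 14: tick 12 -> clock=55. purged={b.com}
Op 15: tick 4 -> clock=59.
Op 16: tick 10 -> clock=69.
Op 17: tick 7 -> clock=76.
Op 18: insert b.com -> 10.0.0.2 (expiry=76+3=79). clock=76
Op 19: insert b.com -> 10.0.0.2 (expiry=76+1=77). clock=76
Op 20: tick 2 -> clock=78. purged={b.com}
Op 21: insert c.com -> 10.0.0.2 (expiry=78+13=91). clock=78
Op 22: tick 2 -> clock=80.
Op 23: insert b.com -> 10.0.0.5 (expiry=80+10=90). clock=80
Op 24: insert b.com -> 10.0.0.2 (expiry=80+5=85). clock=80
Op 25: insert d.com -> 10.0.0.1 (expiry=80+7=87). clock=80
Op 26: insert a.com -> 10.0.0.3 (expiry=80+9=89). clock=80
Op 27: insert a.com -> 10.0.0.5 (expiry=80+5=85). clock=80
Op 28: insert a.com -> 10.0.0.6 (expiry=80+1=81). clock=80
lookup a.com: present, ip=10.0.0.6 expiry=81 > clock=80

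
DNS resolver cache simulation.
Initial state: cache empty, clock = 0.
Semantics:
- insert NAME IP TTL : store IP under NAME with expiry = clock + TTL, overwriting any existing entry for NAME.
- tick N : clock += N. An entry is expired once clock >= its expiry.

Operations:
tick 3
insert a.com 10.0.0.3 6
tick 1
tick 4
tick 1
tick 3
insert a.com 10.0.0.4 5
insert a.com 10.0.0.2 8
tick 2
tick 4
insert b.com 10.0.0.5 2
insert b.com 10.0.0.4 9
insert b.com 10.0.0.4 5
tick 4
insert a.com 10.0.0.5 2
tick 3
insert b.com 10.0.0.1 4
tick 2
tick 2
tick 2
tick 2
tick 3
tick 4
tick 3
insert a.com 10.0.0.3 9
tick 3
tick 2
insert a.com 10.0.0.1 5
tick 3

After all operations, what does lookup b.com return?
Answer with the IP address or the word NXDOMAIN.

Op 1: tick 3 -> clock=3.
Op 2: insert a.com -> 10.0.0.3 (expiry=3+6=9). clock=3
Op 3: tick 1 -> clock=4.
Op 4: tick 4 -> clock=8.
Op 5: tick 1 -> clock=9. purged={a.com}
Op 6: tick 3 -> clock=12.
Op 7: insert a.com -> 10.0.0.4 (expiry=12+5=17). clock=12
Op 8: insert a.com -> 10.0.0.2 (expiry=12+8=20). clock=12
Op 9: tick 2 -> clock=14.
Op 10: tick 4 -> clock=18.
Op 11: insert b.com -> 10.0.0.5 (expiry=18+2=20). clock=18
Op 12: insert b.com -> 10.0.0.4 (expiry=18+9=27). clock=18
Op 13: insert b.com -> 10.0.0.4 (expiry=18+5=23). clock=18
Op 14: tick 4 -> clock=22. purged={a.com}
Op 15: insert a.com -> 10.0.0.5 (expiry=22+2=24). clock=22
Op 16: tick 3 -> clock=25. purged={a.com,b.com}
Op 17: insert b.com -> 10.0.0.1 (expiry=25+4=29). clock=25
Op 18: tick 2 -> clock=27.
Op 19: tick 2 -> clock=29. purged={b.com}
Op 20: tick 2 -> clock=31.
Op 21: tick 2 -> clock=33.
Op 22: tick 3 -> clock=36.
Op 23: tick 4 -> clock=40.
Op 24: tick 3 -> clock=43.
Op 25: insert a.com -> 10.0.0.3 (expiry=43+9=52). clock=43
Op 26: tick 3 -> clock=46.
Op 27: tick 2 -> clock=48.
Op 28: insert a.com -> 10.0.0.1 (expiry=48+5=53). clock=48
Op 29: tick 3 -> clock=51.
lookup b.com: not in cache (expired or never inserted)

Answer: NXDOMAIN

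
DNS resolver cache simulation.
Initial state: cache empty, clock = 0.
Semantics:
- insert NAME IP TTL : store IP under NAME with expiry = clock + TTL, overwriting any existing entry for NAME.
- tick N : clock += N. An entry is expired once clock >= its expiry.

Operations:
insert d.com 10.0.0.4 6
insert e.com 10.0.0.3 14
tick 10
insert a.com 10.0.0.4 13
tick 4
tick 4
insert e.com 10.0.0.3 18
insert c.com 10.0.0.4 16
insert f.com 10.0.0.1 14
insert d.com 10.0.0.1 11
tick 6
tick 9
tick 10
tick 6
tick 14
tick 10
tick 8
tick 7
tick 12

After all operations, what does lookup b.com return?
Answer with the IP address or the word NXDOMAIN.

Op 1: insert d.com -> 10.0.0.4 (expiry=0+6=6). clock=0
Op 2: insert e.com -> 10.0.0.3 (expiry=0+14=14). clock=0
Op 3: tick 10 -> clock=10. purged={d.com}
Op 4: insert a.com -> 10.0.0.4 (expiry=10+13=23). clock=10
Op 5: tick 4 -> clock=14. purged={e.com}
Op 6: tick 4 -> clock=18.
Op 7: insert e.com -> 10.0.0.3 (expiry=18+18=36). clock=18
Op 8: insert c.com -> 10.0.0.4 (expiry=18+16=34). clock=18
Op 9: insert f.com -> 10.0.0.1 (expiry=18+14=32). clock=18
Op 10: insert d.com -> 10.0.0.1 (expiry=18+11=29). clock=18
Op 11: tick 6 -> clock=24. purged={a.com}
Op 12: tick 9 -> clock=33. purged={d.com,f.com}
Op 13: tick 10 -> clock=43. purged={c.com,e.com}
Op 14: tick 6 -> clock=49.
Op 15: tick 14 -> clock=63.
Op 16: tick 10 -> clock=73.
Op 17: tick 8 -> clock=81.
Op 18: tick 7 -> clock=88.
Op 19: tick 12 -> clock=100.
lookup b.com: not in cache (expired or never inserted)

Answer: NXDOMAIN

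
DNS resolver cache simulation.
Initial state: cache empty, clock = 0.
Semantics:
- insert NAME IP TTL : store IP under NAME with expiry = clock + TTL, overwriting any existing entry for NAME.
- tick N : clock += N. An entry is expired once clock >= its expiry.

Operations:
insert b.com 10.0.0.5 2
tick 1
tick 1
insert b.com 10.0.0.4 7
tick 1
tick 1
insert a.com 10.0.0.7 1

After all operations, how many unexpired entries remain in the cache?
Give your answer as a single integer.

Answer: 2

Derivation:
Op 1: insert b.com -> 10.0.0.5 (expiry=0+2=2). clock=0
Op 2: tick 1 -> clock=1.
Op 3: tick 1 -> clock=2. purged={b.com}
Op 4: insert b.com -> 10.0.0.4 (expiry=2+7=9). clock=2
Op 5: tick 1 -> clock=3.
Op 6: tick 1 -> clock=4.
Op 7: insert a.com -> 10.0.0.7 (expiry=4+1=5). clock=4
Final cache (unexpired): {a.com,b.com} -> size=2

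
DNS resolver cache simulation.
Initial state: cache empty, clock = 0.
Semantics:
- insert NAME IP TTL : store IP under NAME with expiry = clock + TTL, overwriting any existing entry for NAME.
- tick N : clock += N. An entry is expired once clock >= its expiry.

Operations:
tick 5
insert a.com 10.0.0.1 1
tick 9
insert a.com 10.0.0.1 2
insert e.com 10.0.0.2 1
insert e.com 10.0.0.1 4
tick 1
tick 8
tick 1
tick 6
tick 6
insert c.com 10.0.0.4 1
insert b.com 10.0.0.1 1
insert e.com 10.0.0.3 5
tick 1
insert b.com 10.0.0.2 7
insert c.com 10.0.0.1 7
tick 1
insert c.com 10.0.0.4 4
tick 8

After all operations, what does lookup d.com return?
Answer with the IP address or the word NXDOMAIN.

Answer: NXDOMAIN

Derivation:
Op 1: tick 5 -> clock=5.
Op 2: insert a.com -> 10.0.0.1 (expiry=5+1=6). clock=5
Op 3: tick 9 -> clock=14. purged={a.com}
Op 4: insert a.com -> 10.0.0.1 (expiry=14+2=16). clock=14
Op 5: insert e.com -> 10.0.0.2 (expiry=14+1=15). clock=14
Op 6: insert e.com -> 10.0.0.1 (expiry=14+4=18). clock=14
Op 7: tick 1 -> clock=15.
Op 8: tick 8 -> clock=23. purged={a.com,e.com}
Op 9: tick 1 -> clock=24.
Op 10: tick 6 -> clock=30.
Op 11: tick 6 -> clock=36.
Op 12: insert c.com -> 10.0.0.4 (expiry=36+1=37). clock=36
Op 13: insert b.com -> 10.0.0.1 (expiry=36+1=37). clock=36
Op 14: insert e.com -> 10.0.0.3 (expiry=36+5=41). clock=36
Op 15: tick 1 -> clock=37. purged={b.com,c.com}
Op 16: insert b.com -> 10.0.0.2 (expiry=37+7=44). clock=37
Op 17: insert c.com -> 10.0.0.1 (expiry=37+7=44). clock=37
Op 18: tick 1 -> clock=38.
Op 19: insert c.com -> 10.0.0.4 (expiry=38+4=42). clock=38
Op 20: tick 8 -> clock=46. purged={b.com,c.com,e.com}
lookup d.com: not in cache (expired or never inserted)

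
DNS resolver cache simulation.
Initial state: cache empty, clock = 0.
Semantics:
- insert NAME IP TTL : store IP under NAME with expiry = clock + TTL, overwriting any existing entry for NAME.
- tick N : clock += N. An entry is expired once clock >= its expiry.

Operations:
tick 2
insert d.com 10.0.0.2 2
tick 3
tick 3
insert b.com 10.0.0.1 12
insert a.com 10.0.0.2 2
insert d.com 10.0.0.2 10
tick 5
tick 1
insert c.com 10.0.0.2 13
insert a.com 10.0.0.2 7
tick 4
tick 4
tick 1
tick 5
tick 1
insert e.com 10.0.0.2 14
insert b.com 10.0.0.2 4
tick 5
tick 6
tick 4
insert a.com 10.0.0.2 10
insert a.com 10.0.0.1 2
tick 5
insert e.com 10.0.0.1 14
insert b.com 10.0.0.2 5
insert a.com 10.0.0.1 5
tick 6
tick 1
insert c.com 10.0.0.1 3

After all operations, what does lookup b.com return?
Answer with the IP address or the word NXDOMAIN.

Answer: NXDOMAIN

Derivation:
Op 1: tick 2 -> clock=2.
Op 2: insert d.com -> 10.0.0.2 (expiry=2+2=4). clock=2
Op 3: tick 3 -> clock=5. purged={d.com}
Op 4: tick 3 -> clock=8.
Op 5: insert b.com -> 10.0.0.1 (expiry=8+12=20). clock=8
Op 6: insert a.com -> 10.0.0.2 (expiry=8+2=10). clock=8
Op 7: insert d.com -> 10.0.0.2 (expiry=8+10=18). clock=8
Op 8: tick 5 -> clock=13. purged={a.com}
Op 9: tick 1 -> clock=14.
Op 10: insert c.com -> 10.0.0.2 (expiry=14+13=27). clock=14
Op 11: insert a.com -> 10.0.0.2 (expiry=14+7=21). clock=14
Op 12: tick 4 -> clock=18. purged={d.com}
Op 13: tick 4 -> clock=22. purged={a.com,b.com}
Op 14: tick 1 -> clock=23.
Op 15: tick 5 -> clock=28. purged={c.com}
Op 16: tick 1 -> clock=29.
Op 17: insert e.com -> 10.0.0.2 (expiry=29+14=43). clock=29
Op 18: insert b.com -> 10.0.0.2 (expiry=29+4=33). clock=29
Op 19: tick 5 -> clock=34. purged={b.com}
Op 20: tick 6 -> clock=40.
Op 21: tick 4 -> clock=44. purged={e.com}
Op 22: insert a.com -> 10.0.0.2 (expiry=44+10=54). clock=44
Op 23: insert a.com -> 10.0.0.1 (expiry=44+2=46). clock=44
Op 24: tick 5 -> clock=49. purged={a.com}
Op 25: insert e.com -> 10.0.0.1 (expiry=49+14=63). clock=49
Op 26: insert b.com -> 10.0.0.2 (expiry=49+5=54). clock=49
Op 27: insert a.com -> 10.0.0.1 (expiry=49+5=54). clock=49
Op 28: tick 6 -> clock=55. purged={a.com,b.com}
Op 29: tick 1 -> clock=56.
Op 30: insert c.com -> 10.0.0.1 (expiry=56+3=59). clock=56
lookup b.com: not in cache (expired or never inserted)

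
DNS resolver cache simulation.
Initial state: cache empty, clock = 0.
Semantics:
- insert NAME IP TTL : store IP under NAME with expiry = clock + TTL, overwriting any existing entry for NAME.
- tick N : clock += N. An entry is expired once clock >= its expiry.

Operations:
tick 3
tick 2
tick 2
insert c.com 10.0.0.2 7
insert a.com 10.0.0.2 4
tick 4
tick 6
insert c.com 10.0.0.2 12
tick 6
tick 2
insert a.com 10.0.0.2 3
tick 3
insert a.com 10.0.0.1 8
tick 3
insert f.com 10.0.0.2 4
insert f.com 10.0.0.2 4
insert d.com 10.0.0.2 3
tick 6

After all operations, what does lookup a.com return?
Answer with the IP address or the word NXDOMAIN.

Op 1: tick 3 -> clock=3.
Op 2: tick 2 -> clock=5.
Op 3: tick 2 -> clock=7.
Op 4: insert c.com -> 10.0.0.2 (expiry=7+7=14). clock=7
Op 5: insert a.com -> 10.0.0.2 (expiry=7+4=11). clock=7
Op 6: tick 4 -> clock=11. purged={a.com}
Op 7: tick 6 -> clock=17. purged={c.com}
Op 8: insert c.com -> 10.0.0.2 (expiry=17+12=29). clock=17
Op 9: tick 6 -> clock=23.
Op 10: tick 2 -> clock=25.
Op 11: insert a.com -> 10.0.0.2 (expiry=25+3=28). clock=25
Op 12: tick 3 -> clock=28. purged={a.com}
Op 13: insert a.com -> 10.0.0.1 (expiry=28+8=36). clock=28
Op 14: tick 3 -> clock=31. purged={c.com}
Op 15: insert f.com -> 10.0.0.2 (expiry=31+4=35). clock=31
Op 16: insert f.com -> 10.0.0.2 (expiry=31+4=35). clock=31
Op 17: insert d.com -> 10.0.0.2 (expiry=31+3=34). clock=31
Op 18: tick 6 -> clock=37. purged={a.com,d.com,f.com}
lookup a.com: not in cache (expired or never inserted)

Answer: NXDOMAIN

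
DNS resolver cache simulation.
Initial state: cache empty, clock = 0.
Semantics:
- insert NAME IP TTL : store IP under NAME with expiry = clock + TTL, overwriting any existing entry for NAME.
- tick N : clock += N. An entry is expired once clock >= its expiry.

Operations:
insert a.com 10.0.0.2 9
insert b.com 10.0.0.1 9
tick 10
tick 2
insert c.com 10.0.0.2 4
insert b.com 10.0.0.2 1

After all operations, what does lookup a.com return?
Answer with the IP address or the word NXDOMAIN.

Answer: NXDOMAIN

Derivation:
Op 1: insert a.com -> 10.0.0.2 (expiry=0+9=9). clock=0
Op 2: insert b.com -> 10.0.0.1 (expiry=0+9=9). clock=0
Op 3: tick 10 -> clock=10. purged={a.com,b.com}
Op 4: tick 2 -> clock=12.
Op 5: insert c.com -> 10.0.0.2 (expiry=12+4=16). clock=12
Op 6: insert b.com -> 10.0.0.2 (expiry=12+1=13). clock=12
lookup a.com: not in cache (expired or never inserted)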